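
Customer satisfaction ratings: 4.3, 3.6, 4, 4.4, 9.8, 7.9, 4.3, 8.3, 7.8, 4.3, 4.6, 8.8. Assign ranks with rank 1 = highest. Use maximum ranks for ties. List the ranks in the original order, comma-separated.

Sorted (descending): 9.8, 8.8, 8.3, 7.9, 7.8, 4.6, 4.4, 4.3, 4.3, 4.3, 4, 3.6
The 3 values of 4.3 occupy positions 8–10 → each gets rank 10.

10, 12, 11, 7, 1, 4, 10, 3, 5, 10, 6, 2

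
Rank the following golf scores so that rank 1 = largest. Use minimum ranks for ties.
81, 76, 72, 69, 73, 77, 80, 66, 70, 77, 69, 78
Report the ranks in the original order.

1, 6, 8, 10, 7, 4, 2, 12, 9, 4, 10, 3

Sorted (descending): 81, 80, 78, 77, 77, 76, 73, 72, 70, 69, 69, 66
The 2 values of 77 occupy positions 4–5 → each gets rank 4.
The 2 values of 69 occupy positions 10–11 → each gets rank 10.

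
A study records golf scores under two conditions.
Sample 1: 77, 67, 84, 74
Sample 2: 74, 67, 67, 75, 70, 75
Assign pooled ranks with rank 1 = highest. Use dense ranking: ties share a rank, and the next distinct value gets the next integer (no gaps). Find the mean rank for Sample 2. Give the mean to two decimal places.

Sorted (descending): 84, 77, 75, 75, 74, 74, 70, 67, 67, 67
The 2 values of 75 share dense rank 3.
The 2 values of 74 share dense rank 4.
The 3 values of 67 share dense rank 6.
Remaining distinct values take the next consecutive integers.
Sample 2 values → pooled ranks: 74→4, 67→6, 67→6, 75→3, 70→5, 75→3
Mean rank = (4 + 6 + 6 + 3 + 5 + 3) / 6 = 4.50

4.50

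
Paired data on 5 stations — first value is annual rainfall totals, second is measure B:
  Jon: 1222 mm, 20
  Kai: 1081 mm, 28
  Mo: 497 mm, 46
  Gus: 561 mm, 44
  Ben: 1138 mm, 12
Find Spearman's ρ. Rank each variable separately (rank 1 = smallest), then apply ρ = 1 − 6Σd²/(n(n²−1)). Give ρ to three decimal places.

Ranks of variable 1: 5, 3, 1, 2, 4
Ranks of variable 2: 2, 3, 5, 4, 1
d = r₁ − r₂: 3, 0, -4, -2, 3
d²: 9, 0, 16, 4, 9; Σd² = 38
ρ = 1 − 6·38/(5·24) = 1 − 228/120 = -0.900

-0.900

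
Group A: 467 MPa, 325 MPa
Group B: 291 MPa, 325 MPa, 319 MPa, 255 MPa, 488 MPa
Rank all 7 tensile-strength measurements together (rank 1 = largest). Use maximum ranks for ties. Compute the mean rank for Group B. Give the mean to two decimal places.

4.60

Sorted (descending): 488, 467, 325, 325, 319, 291, 255
The 2 values of 325 occupy positions 3–4 → each gets rank 4.
Group B values → pooled ranks: 291→6, 325→4, 319→5, 255→7, 488→1
Mean rank = (6 + 4 + 5 + 7 + 1) / 5 = 4.60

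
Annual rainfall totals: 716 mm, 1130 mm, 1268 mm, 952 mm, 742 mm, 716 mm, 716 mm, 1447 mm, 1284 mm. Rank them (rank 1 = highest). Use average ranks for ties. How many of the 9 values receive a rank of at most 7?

6

Sorted (descending): 1447, 1284, 1268, 1130, 952, 742, 716, 716, 716
The 3 values of 716 occupy positions 7–9 → average rank 8.
Ranks ≤ 7: {1, 2, 3, 4, 5, 6} → 6 values.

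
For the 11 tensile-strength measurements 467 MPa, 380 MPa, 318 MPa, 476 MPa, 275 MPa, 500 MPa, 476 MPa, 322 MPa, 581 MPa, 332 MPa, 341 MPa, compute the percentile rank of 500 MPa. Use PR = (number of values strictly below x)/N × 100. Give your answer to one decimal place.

81.8

N = 11.
Strictly below 500: 9. Equal to 500: 1.
PR = 9/11 × 100 = 81.8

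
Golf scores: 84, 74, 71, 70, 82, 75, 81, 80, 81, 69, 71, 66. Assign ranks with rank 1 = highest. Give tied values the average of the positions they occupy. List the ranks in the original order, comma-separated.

1, 7, 8.5, 10, 2, 6, 3.5, 5, 3.5, 11, 8.5, 12

Sorted (descending): 84, 82, 81, 81, 80, 75, 74, 71, 71, 70, 69, 66
The 2 values of 81 occupy positions 3–4 → average rank (3+4)/2 = 3.5.
The 2 values of 71 occupy positions 8–9 → average rank (8+9)/2 = 8.5.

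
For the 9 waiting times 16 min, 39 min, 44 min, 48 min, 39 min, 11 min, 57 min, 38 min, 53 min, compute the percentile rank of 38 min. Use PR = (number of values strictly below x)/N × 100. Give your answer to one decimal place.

22.2

N = 9.
Strictly below 38: 2. Equal to 38: 1.
PR = 2/9 × 100 = 22.2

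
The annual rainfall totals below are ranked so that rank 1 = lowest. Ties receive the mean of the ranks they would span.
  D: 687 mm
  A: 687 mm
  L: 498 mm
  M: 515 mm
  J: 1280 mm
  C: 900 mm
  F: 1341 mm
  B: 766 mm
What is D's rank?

3.5

Sorted (ascending): 498, 515, 687, 687, 766, 900, 1280, 1341
The 2 values of 687 occupy positions 3–4 → average rank (3+4)/2 = 3.5.
D has value 687 mm → rank 3.5.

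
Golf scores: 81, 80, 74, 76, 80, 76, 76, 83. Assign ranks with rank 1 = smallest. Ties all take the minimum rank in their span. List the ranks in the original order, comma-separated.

Sorted (ascending): 74, 76, 76, 76, 80, 80, 81, 83
The 3 values of 76 occupy positions 2–4 → each gets rank 2.
The 2 values of 80 occupy positions 5–6 → each gets rank 5.

7, 5, 1, 2, 5, 2, 2, 8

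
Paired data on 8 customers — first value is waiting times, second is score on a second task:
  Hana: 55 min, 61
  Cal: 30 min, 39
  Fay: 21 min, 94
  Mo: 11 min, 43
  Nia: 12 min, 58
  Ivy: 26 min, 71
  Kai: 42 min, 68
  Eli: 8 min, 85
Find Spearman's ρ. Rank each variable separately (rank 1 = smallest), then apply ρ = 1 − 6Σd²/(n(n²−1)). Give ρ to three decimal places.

-0.167

Ranks of variable 1: 8, 6, 4, 2, 3, 5, 7, 1
Ranks of variable 2: 4, 1, 8, 2, 3, 6, 5, 7
d = r₁ − r₂: 4, 5, -4, 0, 0, -1, 2, -6
d²: 16, 25, 16, 0, 0, 1, 4, 36; Σd² = 98
ρ = 1 − 6·98/(8·63) = 1 − 588/504 = -0.167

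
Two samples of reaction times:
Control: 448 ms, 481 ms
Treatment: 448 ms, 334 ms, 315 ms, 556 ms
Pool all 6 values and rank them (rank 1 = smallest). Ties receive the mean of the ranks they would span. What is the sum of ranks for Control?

Sorted (ascending): 315, 334, 448, 448, 481, 556
The 2 values of 448 occupy positions 3–4 → average rank (3+4)/2 = 3.5.
Control values → pooled ranks: 448→3.5, 481→5
Rank sum = 3.5 + 5 = 8.5

8.5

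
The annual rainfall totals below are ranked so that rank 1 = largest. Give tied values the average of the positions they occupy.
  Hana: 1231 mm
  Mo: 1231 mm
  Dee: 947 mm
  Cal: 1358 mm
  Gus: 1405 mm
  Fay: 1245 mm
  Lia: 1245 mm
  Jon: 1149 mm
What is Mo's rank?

Sorted (descending): 1405, 1358, 1245, 1245, 1231, 1231, 1149, 947
The 2 values of 1245 occupy positions 3–4 → average rank (3+4)/2 = 3.5.
The 2 values of 1231 occupy positions 5–6 → average rank (5+6)/2 = 5.5.
Mo has value 1231 mm → rank 5.5.

5.5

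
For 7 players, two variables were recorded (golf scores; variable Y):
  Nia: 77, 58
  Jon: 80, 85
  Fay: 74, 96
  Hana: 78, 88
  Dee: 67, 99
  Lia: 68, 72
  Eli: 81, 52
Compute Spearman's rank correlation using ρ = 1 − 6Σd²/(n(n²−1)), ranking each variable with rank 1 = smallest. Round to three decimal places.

-0.607

Ranks of variable 1: 4, 6, 3, 5, 1, 2, 7
Ranks of variable 2: 2, 4, 6, 5, 7, 3, 1
d = r₁ − r₂: 2, 2, -3, 0, -6, -1, 6
d²: 4, 4, 9, 0, 36, 1, 36; Σd² = 90
ρ = 1 − 6·90/(7·48) = 1 − 540/336 = -0.607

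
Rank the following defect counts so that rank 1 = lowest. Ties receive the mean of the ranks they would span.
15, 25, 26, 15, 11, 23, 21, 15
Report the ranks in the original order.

Sorted (ascending): 11, 15, 15, 15, 21, 23, 25, 26
The 3 values of 15 occupy positions 2–4 → average rank 3.

3, 7, 8, 3, 1, 6, 5, 3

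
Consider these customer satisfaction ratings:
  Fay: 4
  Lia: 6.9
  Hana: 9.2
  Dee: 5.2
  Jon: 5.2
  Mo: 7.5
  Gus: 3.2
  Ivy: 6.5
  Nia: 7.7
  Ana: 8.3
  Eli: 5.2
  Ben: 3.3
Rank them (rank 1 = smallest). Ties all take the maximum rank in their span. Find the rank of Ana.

11

Sorted (ascending): 3.2, 3.3, 4, 5.2, 5.2, 5.2, 6.5, 6.9, 7.5, 7.7, 8.3, 9.2
The 3 values of 5.2 occupy positions 4–6 → each gets rank 6.
Ana has value 8.3 → rank 11.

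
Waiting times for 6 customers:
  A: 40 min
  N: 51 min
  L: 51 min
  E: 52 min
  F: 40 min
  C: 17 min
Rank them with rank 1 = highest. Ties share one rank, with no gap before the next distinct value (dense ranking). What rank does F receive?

Sorted (descending): 52, 51, 51, 40, 40, 17
The 2 values of 51 share dense rank 2.
The 2 values of 40 share dense rank 3.
Remaining distinct values take the next consecutive integers.
F has value 40 min → rank 3.

3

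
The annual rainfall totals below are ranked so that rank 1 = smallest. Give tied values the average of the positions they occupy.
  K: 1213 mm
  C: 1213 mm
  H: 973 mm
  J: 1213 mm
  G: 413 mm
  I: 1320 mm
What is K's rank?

4

Sorted (ascending): 413, 973, 1213, 1213, 1213, 1320
The 3 values of 1213 occupy positions 3–5 → average rank 4.
K has value 1213 mm → rank 4.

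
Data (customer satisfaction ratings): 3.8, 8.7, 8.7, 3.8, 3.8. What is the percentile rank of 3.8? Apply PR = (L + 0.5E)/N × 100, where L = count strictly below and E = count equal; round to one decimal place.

N = 5.
Strictly below 3.8: 0. Equal to 3.8: 3.
PR = (0 + 0.5·3)/5 × 100 = 30.0

30.0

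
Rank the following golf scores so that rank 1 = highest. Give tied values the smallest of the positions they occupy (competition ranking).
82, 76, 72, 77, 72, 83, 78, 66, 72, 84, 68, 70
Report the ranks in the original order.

3, 6, 7, 5, 7, 2, 4, 12, 7, 1, 11, 10

Sorted (descending): 84, 83, 82, 78, 77, 76, 72, 72, 72, 70, 68, 66
The 3 values of 72 occupy positions 7–9 → each gets rank 7.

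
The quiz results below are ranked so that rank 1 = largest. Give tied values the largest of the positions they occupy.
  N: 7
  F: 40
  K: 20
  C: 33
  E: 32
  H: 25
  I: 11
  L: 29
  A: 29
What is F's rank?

Sorted (descending): 40, 33, 32, 29, 29, 25, 20, 11, 7
The 2 values of 29 occupy positions 4–5 → each gets rank 5.
F has value 40 → rank 1.

1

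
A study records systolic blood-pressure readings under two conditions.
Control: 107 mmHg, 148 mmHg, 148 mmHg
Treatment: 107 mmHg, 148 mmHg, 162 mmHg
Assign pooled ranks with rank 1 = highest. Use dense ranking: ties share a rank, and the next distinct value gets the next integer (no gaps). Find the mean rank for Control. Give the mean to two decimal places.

2.33

Sorted (descending): 162, 148, 148, 148, 107, 107
The 3 values of 148 share dense rank 2.
The 2 values of 107 share dense rank 3.
Remaining distinct values take the next consecutive integers.
Control values → pooled ranks: 107→3, 148→2, 148→2
Mean rank = (3 + 2 + 2) / 3 = 2.33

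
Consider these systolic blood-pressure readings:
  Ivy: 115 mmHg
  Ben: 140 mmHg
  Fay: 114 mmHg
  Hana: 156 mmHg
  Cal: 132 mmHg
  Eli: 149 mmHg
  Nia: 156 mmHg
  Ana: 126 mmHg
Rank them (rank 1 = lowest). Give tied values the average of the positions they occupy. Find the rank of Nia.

Sorted (ascending): 114, 115, 126, 132, 140, 149, 156, 156
The 2 values of 156 occupy positions 7–8 → average rank (7+8)/2 = 7.5.
Nia has value 156 mmHg → rank 7.5.

7.5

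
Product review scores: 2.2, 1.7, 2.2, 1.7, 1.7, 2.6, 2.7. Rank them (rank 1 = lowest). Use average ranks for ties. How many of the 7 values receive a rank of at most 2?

3

Sorted (ascending): 1.7, 1.7, 1.7, 2.2, 2.2, 2.6, 2.7
The 3 values of 1.7 occupy positions 1–3 → average rank 2.
The 2 values of 2.2 occupy positions 4–5 → average rank (4+5)/2 = 4.5.
Ranks ≤ 2: {2, 2, 2} → 3 values.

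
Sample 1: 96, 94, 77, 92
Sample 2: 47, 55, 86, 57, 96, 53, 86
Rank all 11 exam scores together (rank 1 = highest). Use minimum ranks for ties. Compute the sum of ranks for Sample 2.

49

Sorted (descending): 96, 96, 94, 92, 86, 86, 77, 57, 55, 53, 47
The 2 values of 96 occupy positions 1–2 → each gets rank 1.
The 2 values of 86 occupy positions 5–6 → each gets rank 5.
Sample 2 values → pooled ranks: 47→11, 55→9, 86→5, 57→8, 96→1, 53→10, 86→5
Rank sum = 11 + 9 + 5 + 8 + 1 + 10 + 5 = 49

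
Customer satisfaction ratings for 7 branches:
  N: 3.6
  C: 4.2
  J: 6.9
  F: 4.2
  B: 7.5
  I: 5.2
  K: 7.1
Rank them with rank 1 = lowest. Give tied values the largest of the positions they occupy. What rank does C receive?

3

Sorted (ascending): 3.6, 4.2, 4.2, 5.2, 6.9, 7.1, 7.5
The 2 values of 4.2 occupy positions 2–3 → each gets rank 3.
C has value 4.2 → rank 3.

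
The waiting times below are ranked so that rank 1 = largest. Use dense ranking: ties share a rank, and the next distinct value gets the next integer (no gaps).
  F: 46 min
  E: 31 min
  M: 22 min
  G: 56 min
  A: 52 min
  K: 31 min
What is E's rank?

Sorted (descending): 56, 52, 46, 31, 31, 22
The 2 values of 31 share dense rank 4.
Remaining distinct values take the next consecutive integers.
E has value 31 min → rank 4.

4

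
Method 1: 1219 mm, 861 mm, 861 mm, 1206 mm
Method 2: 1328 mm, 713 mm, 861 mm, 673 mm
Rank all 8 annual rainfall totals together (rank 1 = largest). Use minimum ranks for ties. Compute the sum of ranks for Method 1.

13

Sorted (descending): 1328, 1219, 1206, 861, 861, 861, 713, 673
The 3 values of 861 occupy positions 4–6 → each gets rank 4.
Method 1 values → pooled ranks: 1219→2, 861→4, 861→4, 1206→3
Rank sum = 2 + 4 + 4 + 3 = 13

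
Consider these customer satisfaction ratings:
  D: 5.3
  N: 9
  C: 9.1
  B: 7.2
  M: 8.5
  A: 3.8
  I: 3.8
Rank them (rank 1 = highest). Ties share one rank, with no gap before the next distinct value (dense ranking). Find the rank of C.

Sorted (descending): 9.1, 9, 8.5, 7.2, 5.3, 3.8, 3.8
The 2 values of 3.8 share dense rank 6.
Remaining distinct values take the next consecutive integers.
C has value 9.1 → rank 1.

1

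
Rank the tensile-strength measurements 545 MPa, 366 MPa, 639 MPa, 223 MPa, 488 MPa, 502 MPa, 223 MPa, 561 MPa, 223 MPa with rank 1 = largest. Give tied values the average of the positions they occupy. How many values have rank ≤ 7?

Sorted (descending): 639, 561, 545, 502, 488, 366, 223, 223, 223
The 3 values of 223 occupy positions 7–9 → average rank 8.
Ranks ≤ 7: {1, 2, 3, 4, 5, 6} → 6 values.

6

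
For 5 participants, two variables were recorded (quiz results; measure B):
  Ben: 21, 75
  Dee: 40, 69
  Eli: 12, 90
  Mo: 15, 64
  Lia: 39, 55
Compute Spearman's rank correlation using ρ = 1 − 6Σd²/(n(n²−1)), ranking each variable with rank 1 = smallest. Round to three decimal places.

-0.500

Ranks of variable 1: 3, 5, 1, 2, 4
Ranks of variable 2: 4, 3, 5, 2, 1
d = r₁ − r₂: -1, 2, -4, 0, 3
d²: 1, 4, 16, 0, 9; Σd² = 30
ρ = 1 − 6·30/(5·24) = 1 − 180/120 = -0.500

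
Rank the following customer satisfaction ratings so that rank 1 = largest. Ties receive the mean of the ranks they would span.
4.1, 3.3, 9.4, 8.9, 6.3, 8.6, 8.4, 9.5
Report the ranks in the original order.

7, 8, 2, 3, 6, 4, 5, 1

Sorted (descending): 9.5, 9.4, 8.9, 8.6, 8.4, 6.3, 4.1, 3.3
No ties — each value takes its position as its rank.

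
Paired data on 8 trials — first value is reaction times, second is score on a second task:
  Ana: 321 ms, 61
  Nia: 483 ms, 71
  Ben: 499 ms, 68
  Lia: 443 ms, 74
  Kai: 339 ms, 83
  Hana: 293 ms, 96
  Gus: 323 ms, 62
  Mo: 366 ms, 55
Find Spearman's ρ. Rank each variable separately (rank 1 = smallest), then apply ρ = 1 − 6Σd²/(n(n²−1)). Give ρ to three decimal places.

Ranks of variable 1: 2, 7, 8, 6, 4, 1, 3, 5
Ranks of variable 2: 2, 5, 4, 6, 7, 8, 3, 1
d = r₁ − r₂: 0, 2, 4, 0, -3, -7, 0, 4
d²: 0, 4, 16, 0, 9, 49, 0, 16; Σd² = 94
ρ = 1 − 6·94/(8·63) = 1 − 564/504 = -0.119

-0.119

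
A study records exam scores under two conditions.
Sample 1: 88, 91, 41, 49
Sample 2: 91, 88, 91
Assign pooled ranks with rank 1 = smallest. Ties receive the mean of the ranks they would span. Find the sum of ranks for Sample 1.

12.5

Sorted (ascending): 41, 49, 88, 88, 91, 91, 91
The 2 values of 88 occupy positions 3–4 → average rank (3+4)/2 = 3.5.
The 3 values of 91 occupy positions 5–7 → average rank 6.
Sample 1 values → pooled ranks: 88→3.5, 91→6, 41→1, 49→2
Rank sum = 3.5 + 6 + 1 + 2 = 12.5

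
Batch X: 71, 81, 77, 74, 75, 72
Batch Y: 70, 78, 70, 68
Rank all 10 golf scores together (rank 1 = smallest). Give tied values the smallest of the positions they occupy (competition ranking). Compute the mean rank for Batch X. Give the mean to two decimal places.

Sorted (ascending): 68, 70, 70, 71, 72, 74, 75, 77, 78, 81
The 2 values of 70 occupy positions 2–3 → each gets rank 2.
Batch X values → pooled ranks: 71→4, 81→10, 77→8, 74→6, 75→7, 72→5
Mean rank = (4 + 10 + 8 + 6 + 7 + 5) / 6 = 6.67

6.67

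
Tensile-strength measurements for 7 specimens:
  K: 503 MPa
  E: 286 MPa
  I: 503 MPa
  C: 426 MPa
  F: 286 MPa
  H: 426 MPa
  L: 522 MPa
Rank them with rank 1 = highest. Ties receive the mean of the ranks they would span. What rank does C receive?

4.5

Sorted (descending): 522, 503, 503, 426, 426, 286, 286
The 2 values of 503 occupy positions 2–3 → average rank (2+3)/2 = 2.5.
The 2 values of 426 occupy positions 4–5 → average rank (4+5)/2 = 4.5.
The 2 values of 286 occupy positions 6–7 → average rank (6+7)/2 = 6.5.
C has value 426 MPa → rank 4.5.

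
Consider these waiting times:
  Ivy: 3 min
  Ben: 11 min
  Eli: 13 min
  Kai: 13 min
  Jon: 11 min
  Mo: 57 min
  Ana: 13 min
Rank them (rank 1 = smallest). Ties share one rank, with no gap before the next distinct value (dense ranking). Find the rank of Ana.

Sorted (ascending): 3, 11, 11, 13, 13, 13, 57
The 2 values of 11 share dense rank 2.
The 3 values of 13 share dense rank 3.
Remaining distinct values take the next consecutive integers.
Ana has value 13 min → rank 3.

3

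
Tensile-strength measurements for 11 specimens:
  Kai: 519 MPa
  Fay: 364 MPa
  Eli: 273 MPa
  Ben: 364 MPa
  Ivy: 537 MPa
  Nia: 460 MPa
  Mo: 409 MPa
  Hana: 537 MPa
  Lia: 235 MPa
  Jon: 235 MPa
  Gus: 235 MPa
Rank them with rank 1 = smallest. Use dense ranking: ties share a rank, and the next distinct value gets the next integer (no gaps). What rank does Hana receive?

Sorted (ascending): 235, 235, 235, 273, 364, 364, 409, 460, 519, 537, 537
The 3 values of 235 share dense rank 1.
The 2 values of 364 share dense rank 3.
The 2 values of 537 share dense rank 7.
Remaining distinct values take the next consecutive integers.
Hana has value 537 MPa → rank 7.

7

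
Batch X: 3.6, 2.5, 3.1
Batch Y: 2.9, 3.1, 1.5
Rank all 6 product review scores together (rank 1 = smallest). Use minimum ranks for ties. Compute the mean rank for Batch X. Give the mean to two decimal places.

4.00

Sorted (ascending): 1.5, 2.5, 2.9, 3.1, 3.1, 3.6
The 2 values of 3.1 occupy positions 4–5 → each gets rank 4.
Batch X values → pooled ranks: 3.6→6, 2.5→2, 3.1→4
Mean rank = (6 + 2 + 4) / 3 = 4.00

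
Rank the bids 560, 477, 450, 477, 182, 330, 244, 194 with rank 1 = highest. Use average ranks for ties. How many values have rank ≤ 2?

Sorted (descending): 560, 477, 477, 450, 330, 244, 194, 182
The 2 values of 477 occupy positions 2–3 → average rank (2+3)/2 = 2.5.
Ranks ≤ 2: {1} → 1 value.

1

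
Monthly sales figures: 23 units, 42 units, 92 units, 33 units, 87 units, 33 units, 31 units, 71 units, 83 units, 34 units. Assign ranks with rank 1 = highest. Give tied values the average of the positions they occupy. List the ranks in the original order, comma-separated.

10, 5, 1, 7.5, 2, 7.5, 9, 4, 3, 6

Sorted (descending): 92, 87, 83, 71, 42, 34, 33, 33, 31, 23
The 2 values of 33 occupy positions 7–8 → average rank (7+8)/2 = 7.5.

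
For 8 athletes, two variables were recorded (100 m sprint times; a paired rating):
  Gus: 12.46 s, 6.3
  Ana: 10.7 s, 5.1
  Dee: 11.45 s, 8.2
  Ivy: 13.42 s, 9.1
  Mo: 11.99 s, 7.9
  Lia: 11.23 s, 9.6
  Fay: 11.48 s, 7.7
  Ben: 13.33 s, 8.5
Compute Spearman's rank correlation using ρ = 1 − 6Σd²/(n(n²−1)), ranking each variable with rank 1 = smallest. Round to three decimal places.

Ranks of variable 1: 6, 1, 3, 8, 5, 2, 4, 7
Ranks of variable 2: 2, 1, 5, 7, 4, 8, 3, 6
d = r₁ − r₂: 4, 0, -2, 1, 1, -6, 1, 1
d²: 16, 0, 4, 1, 1, 36, 1, 1; Σd² = 60
ρ = 1 − 6·60/(8·63) = 1 − 360/504 = 0.286

0.286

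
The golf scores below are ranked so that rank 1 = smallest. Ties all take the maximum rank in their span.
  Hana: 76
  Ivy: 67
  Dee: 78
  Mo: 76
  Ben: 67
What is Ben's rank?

2

Sorted (ascending): 67, 67, 76, 76, 78
The 2 values of 67 occupy positions 1–2 → each gets rank 2.
The 2 values of 76 occupy positions 3–4 → each gets rank 4.
Ben has value 67 → rank 2.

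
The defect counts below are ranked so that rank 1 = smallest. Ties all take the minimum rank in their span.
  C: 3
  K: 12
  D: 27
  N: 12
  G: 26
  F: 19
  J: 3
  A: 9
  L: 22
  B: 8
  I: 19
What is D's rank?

11

Sorted (ascending): 3, 3, 8, 9, 12, 12, 19, 19, 22, 26, 27
The 2 values of 3 occupy positions 1–2 → each gets rank 1.
The 2 values of 12 occupy positions 5–6 → each gets rank 5.
The 2 values of 19 occupy positions 7–8 → each gets rank 7.
D has value 27 → rank 11.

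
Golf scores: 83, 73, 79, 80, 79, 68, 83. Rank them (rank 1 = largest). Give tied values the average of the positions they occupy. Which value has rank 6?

Sorted (descending): 83, 83, 80, 79, 79, 73, 68
The 2 values of 83 occupy positions 1–2 → average rank (1+2)/2 = 1.5.
The 2 values of 79 occupy positions 4–5 → average rank (4+5)/2 = 4.5.
Rank 6 → value 73.

73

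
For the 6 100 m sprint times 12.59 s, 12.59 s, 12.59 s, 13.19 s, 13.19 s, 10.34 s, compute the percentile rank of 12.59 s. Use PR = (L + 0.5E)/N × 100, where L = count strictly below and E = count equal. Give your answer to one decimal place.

N = 6.
Strictly below 12.59: 1. Equal to 12.59: 3.
PR = (1 + 0.5·3)/6 × 100 = 41.7

41.7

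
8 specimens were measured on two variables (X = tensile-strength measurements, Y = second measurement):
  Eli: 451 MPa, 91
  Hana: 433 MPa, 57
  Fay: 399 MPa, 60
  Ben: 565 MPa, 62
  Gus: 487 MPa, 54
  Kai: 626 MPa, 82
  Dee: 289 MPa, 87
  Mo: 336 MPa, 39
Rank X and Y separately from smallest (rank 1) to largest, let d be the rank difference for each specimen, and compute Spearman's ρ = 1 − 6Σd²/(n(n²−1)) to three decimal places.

Ranks of variable 1: 5, 4, 3, 7, 6, 8, 1, 2
Ranks of variable 2: 8, 3, 4, 5, 2, 6, 7, 1
d = r₁ − r₂: -3, 1, -1, 2, 4, 2, -6, 1
d²: 9, 1, 1, 4, 16, 4, 36, 1; Σd² = 72
ρ = 1 − 6·72/(8·63) = 1 − 432/504 = 0.143

0.143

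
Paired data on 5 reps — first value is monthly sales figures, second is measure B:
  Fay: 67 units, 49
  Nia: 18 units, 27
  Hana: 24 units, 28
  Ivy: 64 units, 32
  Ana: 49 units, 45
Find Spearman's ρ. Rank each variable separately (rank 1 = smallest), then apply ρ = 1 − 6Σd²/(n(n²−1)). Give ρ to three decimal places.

Ranks of variable 1: 5, 1, 2, 4, 3
Ranks of variable 2: 5, 1, 2, 3, 4
d = r₁ − r₂: 0, 0, 0, 1, -1
d²: 0, 0, 0, 1, 1; Σd² = 2
ρ = 1 − 6·2/(5·24) = 1 − 12/120 = 0.900

0.900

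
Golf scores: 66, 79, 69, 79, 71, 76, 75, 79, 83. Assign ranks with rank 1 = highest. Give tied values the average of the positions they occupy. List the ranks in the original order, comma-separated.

9, 3, 8, 3, 7, 5, 6, 3, 1

Sorted (descending): 83, 79, 79, 79, 76, 75, 71, 69, 66
The 3 values of 79 occupy positions 2–4 → average rank 3.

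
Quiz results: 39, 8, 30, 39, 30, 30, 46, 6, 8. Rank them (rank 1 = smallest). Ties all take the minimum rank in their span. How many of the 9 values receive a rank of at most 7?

Sorted (ascending): 6, 8, 8, 30, 30, 30, 39, 39, 46
The 2 values of 8 occupy positions 2–3 → each gets rank 2.
The 3 values of 30 occupy positions 4–6 → each gets rank 4.
The 2 values of 39 occupy positions 7–8 → each gets rank 7.
Ranks ≤ 7: {1, 2, 2, 4, 4, 4, 7, 7} → 8 values.

8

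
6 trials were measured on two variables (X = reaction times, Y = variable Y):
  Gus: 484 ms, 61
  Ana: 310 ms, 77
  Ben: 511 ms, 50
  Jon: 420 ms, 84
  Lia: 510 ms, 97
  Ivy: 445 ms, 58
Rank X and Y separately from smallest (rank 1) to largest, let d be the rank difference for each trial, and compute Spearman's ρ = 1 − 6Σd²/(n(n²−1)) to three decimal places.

Ranks of variable 1: 4, 1, 6, 2, 5, 3
Ranks of variable 2: 3, 4, 1, 5, 6, 2
d = r₁ − r₂: 1, -3, 5, -3, -1, 1
d²: 1, 9, 25, 9, 1, 1; Σd² = 46
ρ = 1 − 6·46/(6·35) = 1 − 276/210 = -0.314

-0.314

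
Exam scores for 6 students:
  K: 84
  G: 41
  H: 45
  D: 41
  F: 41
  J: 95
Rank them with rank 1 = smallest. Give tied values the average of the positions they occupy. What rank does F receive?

Sorted (ascending): 41, 41, 41, 45, 84, 95
The 3 values of 41 occupy positions 1–3 → average rank 2.
F has value 41 → rank 2.

2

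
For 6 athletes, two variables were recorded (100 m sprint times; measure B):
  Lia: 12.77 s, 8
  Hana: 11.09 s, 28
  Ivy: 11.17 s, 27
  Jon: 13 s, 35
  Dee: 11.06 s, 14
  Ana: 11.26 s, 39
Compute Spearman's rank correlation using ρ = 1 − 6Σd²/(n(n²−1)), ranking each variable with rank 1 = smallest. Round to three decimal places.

0.257

Ranks of variable 1: 5, 2, 3, 6, 1, 4
Ranks of variable 2: 1, 4, 3, 5, 2, 6
d = r₁ − r₂: 4, -2, 0, 1, -1, -2
d²: 16, 4, 0, 1, 1, 4; Σd² = 26
ρ = 1 − 6·26/(6·35) = 1 − 156/210 = 0.257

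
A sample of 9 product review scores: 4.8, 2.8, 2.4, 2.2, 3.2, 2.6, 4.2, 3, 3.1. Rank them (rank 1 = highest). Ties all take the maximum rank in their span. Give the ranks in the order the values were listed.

Sorted (descending): 4.8, 4.2, 3.2, 3.1, 3, 2.8, 2.6, 2.4, 2.2
No ties — each value takes its position as its rank.

1, 6, 8, 9, 3, 7, 2, 5, 4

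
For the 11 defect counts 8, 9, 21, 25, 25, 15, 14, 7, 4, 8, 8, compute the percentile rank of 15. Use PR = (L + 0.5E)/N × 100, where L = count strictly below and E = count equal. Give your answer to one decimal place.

N = 11.
Strictly below 15: 7. Equal to 15: 1.
PR = (7 + 0.5·1)/11 × 100 = 68.2

68.2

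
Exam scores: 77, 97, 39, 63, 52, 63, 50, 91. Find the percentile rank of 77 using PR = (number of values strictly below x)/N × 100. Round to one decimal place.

N = 8.
Strictly below 77: 5. Equal to 77: 1.
PR = 5/8 × 100 = 62.5

62.5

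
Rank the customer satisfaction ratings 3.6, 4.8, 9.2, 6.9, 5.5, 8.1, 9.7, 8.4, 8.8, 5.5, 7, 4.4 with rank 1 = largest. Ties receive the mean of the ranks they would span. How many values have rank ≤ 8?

7

Sorted (descending): 9.7, 9.2, 8.8, 8.4, 8.1, 7, 6.9, 5.5, 5.5, 4.8, 4.4, 3.6
The 2 values of 5.5 occupy positions 8–9 → average rank (8+9)/2 = 8.5.
Ranks ≤ 8: {1, 2, 3, 4, 5, 6, 7} → 7 values.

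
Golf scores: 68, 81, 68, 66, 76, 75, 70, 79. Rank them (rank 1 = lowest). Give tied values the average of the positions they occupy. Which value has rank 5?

75

Sorted (ascending): 66, 68, 68, 70, 75, 76, 79, 81
The 2 values of 68 occupy positions 2–3 → average rank (2+3)/2 = 2.5.
Rank 5 → value 75.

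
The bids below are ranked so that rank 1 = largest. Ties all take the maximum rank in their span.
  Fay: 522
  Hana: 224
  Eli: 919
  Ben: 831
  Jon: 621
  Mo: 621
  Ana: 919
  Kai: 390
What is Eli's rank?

2

Sorted (descending): 919, 919, 831, 621, 621, 522, 390, 224
The 2 values of 919 occupy positions 1–2 → each gets rank 2.
The 2 values of 621 occupy positions 4–5 → each gets rank 5.
Eli has value 919 → rank 2.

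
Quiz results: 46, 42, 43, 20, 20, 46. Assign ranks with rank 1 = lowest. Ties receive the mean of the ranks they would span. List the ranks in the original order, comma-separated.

5.5, 3, 4, 1.5, 1.5, 5.5

Sorted (ascending): 20, 20, 42, 43, 46, 46
The 2 values of 20 occupy positions 1–2 → average rank (1+2)/2 = 1.5.
The 2 values of 46 occupy positions 5–6 → average rank (5+6)/2 = 5.5.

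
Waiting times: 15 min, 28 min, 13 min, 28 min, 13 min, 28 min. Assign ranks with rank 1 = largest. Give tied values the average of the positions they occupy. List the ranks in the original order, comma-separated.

Sorted (descending): 28, 28, 28, 15, 13, 13
The 3 values of 28 occupy positions 1–3 → average rank 2.
The 2 values of 13 occupy positions 5–6 → average rank (5+6)/2 = 5.5.

4, 2, 5.5, 2, 5.5, 2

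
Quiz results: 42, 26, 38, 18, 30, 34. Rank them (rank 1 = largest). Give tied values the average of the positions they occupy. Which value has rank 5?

26

Sorted (descending): 42, 38, 34, 30, 26, 18
No ties — each value takes its position as its rank.
Rank 5 → value 26.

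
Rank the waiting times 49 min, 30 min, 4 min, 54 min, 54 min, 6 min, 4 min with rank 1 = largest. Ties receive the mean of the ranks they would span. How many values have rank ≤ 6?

Sorted (descending): 54, 54, 49, 30, 6, 4, 4
The 2 values of 54 occupy positions 1–2 → average rank (1+2)/2 = 1.5.
The 2 values of 4 occupy positions 6–7 → average rank (6+7)/2 = 6.5.
Ranks ≤ 6: {1.5, 1.5, 3, 4, 5} → 5 values.

5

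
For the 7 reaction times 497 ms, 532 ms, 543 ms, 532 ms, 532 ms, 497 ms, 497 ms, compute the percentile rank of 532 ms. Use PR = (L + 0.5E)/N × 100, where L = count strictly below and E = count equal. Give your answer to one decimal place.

64.3

N = 7.
Strictly below 532: 3. Equal to 532: 3.
PR = (3 + 0.5·3)/7 × 100 = 64.3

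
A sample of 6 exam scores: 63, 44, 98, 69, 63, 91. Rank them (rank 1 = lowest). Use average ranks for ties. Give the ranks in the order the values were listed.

2.5, 1, 6, 4, 2.5, 5

Sorted (ascending): 44, 63, 63, 69, 91, 98
The 2 values of 63 occupy positions 2–3 → average rank (2+3)/2 = 2.5.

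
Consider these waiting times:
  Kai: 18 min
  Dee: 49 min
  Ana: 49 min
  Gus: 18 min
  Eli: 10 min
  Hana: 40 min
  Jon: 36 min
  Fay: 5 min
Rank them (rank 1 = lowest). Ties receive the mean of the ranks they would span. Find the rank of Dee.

Sorted (ascending): 5, 10, 18, 18, 36, 40, 49, 49
The 2 values of 18 occupy positions 3–4 → average rank (3+4)/2 = 3.5.
The 2 values of 49 occupy positions 7–8 → average rank (7+8)/2 = 7.5.
Dee has value 49 min → rank 7.5.

7.5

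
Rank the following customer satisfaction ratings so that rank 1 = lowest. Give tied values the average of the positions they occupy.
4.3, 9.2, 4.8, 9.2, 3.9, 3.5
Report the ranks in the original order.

Sorted (ascending): 3.5, 3.9, 4.3, 4.8, 9.2, 9.2
The 2 values of 9.2 occupy positions 5–6 → average rank (5+6)/2 = 5.5.

3, 5.5, 4, 5.5, 2, 1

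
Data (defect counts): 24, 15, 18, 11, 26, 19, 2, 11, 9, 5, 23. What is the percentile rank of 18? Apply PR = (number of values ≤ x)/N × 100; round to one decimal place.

N = 11.
Strictly below 18: 6. Equal to 18: 1.
PR = 7/11 × 100 = 63.6

63.6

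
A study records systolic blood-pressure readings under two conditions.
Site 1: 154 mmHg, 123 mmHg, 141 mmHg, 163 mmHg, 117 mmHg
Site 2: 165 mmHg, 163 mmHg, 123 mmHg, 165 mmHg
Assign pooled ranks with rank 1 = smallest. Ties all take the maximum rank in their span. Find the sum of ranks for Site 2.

28

Sorted (ascending): 117, 123, 123, 141, 154, 163, 163, 165, 165
The 2 values of 123 occupy positions 2–3 → each gets rank 3.
The 2 values of 163 occupy positions 6–7 → each gets rank 7.
The 2 values of 165 occupy positions 8–9 → each gets rank 9.
Site 2 values → pooled ranks: 165→9, 163→7, 123→3, 165→9
Rank sum = 9 + 7 + 3 + 9 = 28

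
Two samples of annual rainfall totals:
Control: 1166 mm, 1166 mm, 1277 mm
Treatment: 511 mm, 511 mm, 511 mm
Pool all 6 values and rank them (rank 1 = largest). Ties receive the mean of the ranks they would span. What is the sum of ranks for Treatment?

15

Sorted (descending): 1277, 1166, 1166, 511, 511, 511
The 2 values of 1166 occupy positions 2–3 → average rank (2+3)/2 = 2.5.
The 3 values of 511 occupy positions 4–6 → average rank 5.
Treatment values → pooled ranks: 511→5, 511→5, 511→5
Rank sum = 5 + 5 + 5 = 15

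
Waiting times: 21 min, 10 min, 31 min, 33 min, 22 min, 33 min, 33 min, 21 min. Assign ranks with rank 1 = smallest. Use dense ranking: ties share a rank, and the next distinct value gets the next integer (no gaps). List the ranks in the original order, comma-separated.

2, 1, 4, 5, 3, 5, 5, 2

Sorted (ascending): 10, 21, 21, 22, 31, 33, 33, 33
The 2 values of 21 share dense rank 2.
The 3 values of 33 share dense rank 5.
Remaining distinct values take the next consecutive integers.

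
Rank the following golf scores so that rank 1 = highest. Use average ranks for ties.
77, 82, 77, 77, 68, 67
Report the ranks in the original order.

3, 1, 3, 3, 5, 6

Sorted (descending): 82, 77, 77, 77, 68, 67
The 3 values of 77 occupy positions 2–4 → average rank 3.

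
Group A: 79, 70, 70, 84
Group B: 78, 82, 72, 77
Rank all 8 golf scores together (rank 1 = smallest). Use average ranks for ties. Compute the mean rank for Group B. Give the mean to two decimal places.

Sorted (ascending): 70, 70, 72, 77, 78, 79, 82, 84
The 2 values of 70 occupy positions 1–2 → average rank (1+2)/2 = 1.5.
Group B values → pooled ranks: 78→5, 82→7, 72→3, 77→4
Mean rank = (5 + 7 + 3 + 4) / 4 = 4.75

4.75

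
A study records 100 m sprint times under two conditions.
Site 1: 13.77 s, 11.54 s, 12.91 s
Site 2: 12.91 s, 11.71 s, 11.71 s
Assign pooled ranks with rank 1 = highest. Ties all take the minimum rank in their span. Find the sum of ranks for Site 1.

Sorted (descending): 13.77, 12.91, 12.91, 11.71, 11.71, 11.54
The 2 values of 12.91 occupy positions 2–3 → each gets rank 2.
The 2 values of 11.71 occupy positions 4–5 → each gets rank 4.
Site 1 values → pooled ranks: 13.77→1, 11.54→6, 12.91→2
Rank sum = 1 + 6 + 2 = 9

9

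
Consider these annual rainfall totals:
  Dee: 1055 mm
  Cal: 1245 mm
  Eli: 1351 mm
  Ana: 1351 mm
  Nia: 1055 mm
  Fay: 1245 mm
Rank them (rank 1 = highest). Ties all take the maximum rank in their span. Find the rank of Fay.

Sorted (descending): 1351, 1351, 1245, 1245, 1055, 1055
The 2 values of 1351 occupy positions 1–2 → each gets rank 2.
The 2 values of 1245 occupy positions 3–4 → each gets rank 4.
The 2 values of 1055 occupy positions 5–6 → each gets rank 6.
Fay has value 1245 mm → rank 4.

4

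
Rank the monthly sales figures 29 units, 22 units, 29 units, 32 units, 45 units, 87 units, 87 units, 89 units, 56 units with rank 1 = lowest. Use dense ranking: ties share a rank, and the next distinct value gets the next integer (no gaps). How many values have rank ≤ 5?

Sorted (ascending): 22, 29, 29, 32, 45, 56, 87, 87, 89
The 2 values of 29 share dense rank 2.
The 2 values of 87 share dense rank 6.
Remaining distinct values take the next consecutive integers.
Ranks ≤ 5: {1, 2, 2, 3, 4, 5} → 6 values.

6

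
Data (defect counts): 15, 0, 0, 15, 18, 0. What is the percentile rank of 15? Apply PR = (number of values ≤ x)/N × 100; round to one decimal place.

N = 6.
Strictly below 15: 3. Equal to 15: 2.
PR = 5/6 × 100 = 83.3

83.3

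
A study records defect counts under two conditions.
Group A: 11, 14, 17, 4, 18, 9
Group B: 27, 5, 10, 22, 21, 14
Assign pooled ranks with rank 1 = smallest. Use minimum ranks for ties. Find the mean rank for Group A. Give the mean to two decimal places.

Sorted (ascending): 4, 5, 9, 10, 11, 14, 14, 17, 18, 21, 22, 27
The 2 values of 14 occupy positions 6–7 → each gets rank 6.
Group A values → pooled ranks: 11→5, 14→6, 17→8, 4→1, 18→9, 9→3
Mean rank = (5 + 6 + 8 + 1 + 9 + 3) / 6 = 5.33

5.33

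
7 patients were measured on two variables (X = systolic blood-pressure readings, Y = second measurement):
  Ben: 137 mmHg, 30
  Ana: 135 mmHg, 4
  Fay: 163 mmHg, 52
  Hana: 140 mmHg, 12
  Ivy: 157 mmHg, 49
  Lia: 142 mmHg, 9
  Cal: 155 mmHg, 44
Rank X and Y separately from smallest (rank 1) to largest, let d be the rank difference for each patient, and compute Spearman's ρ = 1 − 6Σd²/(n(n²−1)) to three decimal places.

0.857

Ranks of variable 1: 2, 1, 7, 3, 6, 4, 5
Ranks of variable 2: 4, 1, 7, 3, 6, 2, 5
d = r₁ − r₂: -2, 0, 0, 0, 0, 2, 0
d²: 4, 0, 0, 0, 0, 4, 0; Σd² = 8
ρ = 1 − 6·8/(7·48) = 1 − 48/336 = 0.857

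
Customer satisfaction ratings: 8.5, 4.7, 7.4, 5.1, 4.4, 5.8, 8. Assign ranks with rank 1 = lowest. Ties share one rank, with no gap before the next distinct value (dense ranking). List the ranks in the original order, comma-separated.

7, 2, 5, 3, 1, 4, 6

Sorted (ascending): 4.4, 4.7, 5.1, 5.8, 7.4, 8, 8.5
No ties — each value takes its position as its rank.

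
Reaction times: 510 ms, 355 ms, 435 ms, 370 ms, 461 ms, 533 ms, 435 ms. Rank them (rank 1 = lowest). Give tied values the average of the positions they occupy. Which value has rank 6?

Sorted (ascending): 355, 370, 435, 435, 461, 510, 533
The 2 values of 435 occupy positions 3–4 → average rank (3+4)/2 = 3.5.
Rank 6 → value 510.

510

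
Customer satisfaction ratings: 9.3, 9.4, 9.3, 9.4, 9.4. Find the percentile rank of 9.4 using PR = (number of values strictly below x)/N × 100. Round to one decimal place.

40.0

N = 5.
Strictly below 9.4: 2. Equal to 9.4: 3.
PR = 2/5 × 100 = 40.0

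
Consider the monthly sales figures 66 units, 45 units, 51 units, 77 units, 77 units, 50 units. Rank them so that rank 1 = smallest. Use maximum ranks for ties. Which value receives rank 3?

Sorted (ascending): 45, 50, 51, 66, 77, 77
The 2 values of 77 occupy positions 5–6 → each gets rank 6.
Rank 3 → value 51.

51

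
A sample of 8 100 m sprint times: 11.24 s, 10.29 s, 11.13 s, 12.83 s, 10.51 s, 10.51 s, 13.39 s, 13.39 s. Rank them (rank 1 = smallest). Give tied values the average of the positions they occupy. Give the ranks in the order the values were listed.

Sorted (ascending): 10.29, 10.51, 10.51, 11.13, 11.24, 12.83, 13.39, 13.39
The 2 values of 10.51 occupy positions 2–3 → average rank (2+3)/2 = 2.5.
The 2 values of 13.39 occupy positions 7–8 → average rank (7+8)/2 = 7.5.

5, 1, 4, 6, 2.5, 2.5, 7.5, 7.5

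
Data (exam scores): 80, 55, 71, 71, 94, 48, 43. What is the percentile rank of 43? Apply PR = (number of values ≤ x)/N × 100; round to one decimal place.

14.3

N = 7.
Strictly below 43: 0. Equal to 43: 1.
PR = 1/7 × 100 = 14.3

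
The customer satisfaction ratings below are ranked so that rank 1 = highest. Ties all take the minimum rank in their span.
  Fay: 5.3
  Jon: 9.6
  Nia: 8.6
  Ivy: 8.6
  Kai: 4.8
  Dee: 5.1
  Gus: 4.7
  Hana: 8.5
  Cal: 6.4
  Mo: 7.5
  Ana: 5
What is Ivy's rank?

Sorted (descending): 9.6, 8.6, 8.6, 8.5, 7.5, 6.4, 5.3, 5.1, 5, 4.8, 4.7
The 2 values of 8.6 occupy positions 2–3 → each gets rank 2.
Ivy has value 8.6 → rank 2.

2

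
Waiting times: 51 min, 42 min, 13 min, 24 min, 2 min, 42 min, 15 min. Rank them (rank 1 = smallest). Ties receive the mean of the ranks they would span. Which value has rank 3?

15

Sorted (ascending): 2, 13, 15, 24, 42, 42, 51
The 2 values of 42 occupy positions 5–6 → average rank (5+6)/2 = 5.5.
Rank 3 → value 15.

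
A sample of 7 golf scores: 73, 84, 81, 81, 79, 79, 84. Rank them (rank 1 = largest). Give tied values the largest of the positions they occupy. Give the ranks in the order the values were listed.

Sorted (descending): 84, 84, 81, 81, 79, 79, 73
The 2 values of 84 occupy positions 1–2 → each gets rank 2.
The 2 values of 81 occupy positions 3–4 → each gets rank 4.
The 2 values of 79 occupy positions 5–6 → each gets rank 6.

7, 2, 4, 4, 6, 6, 2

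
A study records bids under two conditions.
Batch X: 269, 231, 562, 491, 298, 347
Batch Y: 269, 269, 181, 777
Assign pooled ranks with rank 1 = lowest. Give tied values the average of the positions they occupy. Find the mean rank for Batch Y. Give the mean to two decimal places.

4.75

Sorted (ascending): 181, 231, 269, 269, 269, 298, 347, 491, 562, 777
The 3 values of 269 occupy positions 3–5 → average rank 4.
Batch Y values → pooled ranks: 269→4, 269→4, 181→1, 777→10
Mean rank = (4 + 4 + 1 + 10) / 4 = 4.75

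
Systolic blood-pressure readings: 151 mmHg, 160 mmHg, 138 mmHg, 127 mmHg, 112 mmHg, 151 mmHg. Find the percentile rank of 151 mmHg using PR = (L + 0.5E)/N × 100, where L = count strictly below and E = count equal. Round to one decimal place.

66.7

N = 6.
Strictly below 151: 3. Equal to 151: 2.
PR = (3 + 0.5·2)/6 × 100 = 66.7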